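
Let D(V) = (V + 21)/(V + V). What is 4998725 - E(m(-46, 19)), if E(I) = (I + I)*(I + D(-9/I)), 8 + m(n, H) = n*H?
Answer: 5258915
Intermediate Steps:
m(n, H) = -8 + H*n (m(n, H) = -8 + n*H = -8 + H*n)
D(V) = (21 + V)/(2*V) (D(V) = (21 + V)/((2*V)) = (21 + V)*(1/(2*V)) = (21 + V)/(2*V))
E(I) = 2*I*(I - I*(21 - 9/I)/18) (E(I) = (I + I)*(I + (21 - 9/I)/(2*((-9/I)))) = (2*I)*(I + (-I/9)*(21 - 9/I)/2) = (2*I)*(I - I*(21 - 9/I)/18) = 2*I*(I - I*(21 - 9/I)/18))
4998725 - E(m(-46, 19)) = 4998725 - (-8 + 19*(-46))*(3 - (-8 + 19*(-46)))/3 = 4998725 - (-8 - 874)*(3 - (-8 - 874))/3 = 4998725 - (-882)*(3 - 1*(-882))/3 = 4998725 - (-882)*(3 + 882)/3 = 4998725 - (-882)*885/3 = 4998725 - 1*(-260190) = 4998725 + 260190 = 5258915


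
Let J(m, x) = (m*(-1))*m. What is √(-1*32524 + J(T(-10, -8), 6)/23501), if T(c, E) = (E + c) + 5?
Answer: I*√17962911632193/23501 ≈ 180.34*I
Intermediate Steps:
T(c, E) = 5 + E + c
J(m, x) = -m² (J(m, x) = (-m)*m = -m²)
√(-1*32524 + J(T(-10, -8), 6)/23501) = √(-1*32524 - (5 - 8 - 10)²/23501) = √(-32524 - 1*(-13)²*(1/23501)) = √(-32524 - 1*169*(1/23501)) = √(-32524 - 169*1/23501) = √(-32524 - 169/23501) = √(-764346693/23501) = I*√17962911632193/23501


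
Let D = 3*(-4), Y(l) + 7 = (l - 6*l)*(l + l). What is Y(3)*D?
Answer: 1164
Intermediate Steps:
Y(l) = -7 - 10*l**2 (Y(l) = -7 + (l - 6*l)*(l + l) = -7 + (-5*l)*(2*l) = -7 - 10*l**2)
D = -12
Y(3)*D = (-7 - 10*3**2)*(-12) = (-7 - 10*9)*(-12) = (-7 - 90)*(-12) = -97*(-12) = 1164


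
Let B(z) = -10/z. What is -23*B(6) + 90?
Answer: 385/3 ≈ 128.33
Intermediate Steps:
-23*B(6) + 90 = -(-230)/6 + 90 = -23*(-5/3) + 90 = 115/3 + 90 = 385/3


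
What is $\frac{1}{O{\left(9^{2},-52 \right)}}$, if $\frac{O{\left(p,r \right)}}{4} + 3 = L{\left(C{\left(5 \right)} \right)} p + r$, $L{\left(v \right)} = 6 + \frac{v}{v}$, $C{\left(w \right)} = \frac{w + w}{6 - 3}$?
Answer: $\frac{1}{2048} \approx 0.00048828$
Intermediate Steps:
$C{\left(w \right)} = \frac{2 w}{3}$
$L{\left(v \right)} = 7$ ($L{\left(v \right)} = 6 + 1 = 7$)
$O{\left(p,r \right)} = -12 + 4 r + 28 p$ ($O{\left(p,r \right)} = -12 + 4 \left(7 p + r\right) = -12 + 4 \left(r + 7 p\right) = -12 + \left(4 r + 28 p\right) = -12 + 4 r + 28 p$)
$\frac{1}{O{\left(9^{2},-52 \right)}} = \frac{1}{-12 + 4 \left(-52\right) + 28 \cdot 9^{2}} = \frac{1}{-12 - 208 + 28 \cdot 81} = \frac{1}{-12 - 208 + 2268} = \frac{1}{2048}$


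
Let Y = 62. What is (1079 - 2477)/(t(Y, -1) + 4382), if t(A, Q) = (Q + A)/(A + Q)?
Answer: -466/1461 ≈ -0.31896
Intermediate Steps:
t(A, Q) = 1 (t(A, Q) = (A + Q)/(A + Q) = 1)
(1079 - 2477)/(t(Y, -1) + 4382) = (1079 - 2477)/(1 + 4382) = -1398/4383 = -1398*1/4383 = -466/1461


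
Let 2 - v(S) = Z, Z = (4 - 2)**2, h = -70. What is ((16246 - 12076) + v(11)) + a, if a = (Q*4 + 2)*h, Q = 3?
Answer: 3188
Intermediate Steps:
Z = 4 (Z = 2**2 = 4)
v(S) = -2 (v(S) = 2 - 1*4 = 2 - 4 = -2)
a = -980 (a = (3*4 + 2)*(-70) = (12 + 2)*(-70) = 14*(-70) = -980)
((16246 - 12076) + v(11)) + a = ((16246 - 12076) - 2) - 980 = (4170 - 2) - 980 = 4168 - 980 = 3188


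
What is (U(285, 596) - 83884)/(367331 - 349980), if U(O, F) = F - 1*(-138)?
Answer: -83150/17351 ≈ -4.7922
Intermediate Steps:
U(O, F) = 138 + F (U(O, F) = F + 138 = 138 + F)
(U(285, 596) - 83884)/(367331 - 349980) = ((138 + 596) - 83884)/(367331 - 349980) = (734 - 83884)/17351 = -83150*1/17351 = -83150/17351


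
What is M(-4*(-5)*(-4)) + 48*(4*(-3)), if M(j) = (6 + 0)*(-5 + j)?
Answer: -1086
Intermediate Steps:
M(j) = -30 + 6*j (M(j) = 6*(-5 + j) = -30 + 6*j)
M(-4*(-5)*(-4)) + 48*(4*(-3)) = (-30 + 6*(-4*(-5)*(-4))) + 48*(4*(-3)) = (-30 + 6*(20*(-4))) + 48*(-12) = (-30 + 6*(-80)) - 576 = (-30 - 480) - 576 = -510 - 576 = -1086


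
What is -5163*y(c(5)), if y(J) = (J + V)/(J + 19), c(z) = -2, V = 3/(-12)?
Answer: 46467/68 ≈ 683.34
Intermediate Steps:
V = -1/4 (V = 3*(-1/12) = -1/4 ≈ -0.25000)
y(J) = (-1/4 + J)/(19 + J) (y(J) = (J - 1/4)/(J + 19) = (-1/4 + J)/(19 + J))
-5163*y(c(5)) = -5163*(-1/4 - 2)/(19 - 2) = -5163*(-9)/(17*4) = -5163*(-9/68) = 46467/68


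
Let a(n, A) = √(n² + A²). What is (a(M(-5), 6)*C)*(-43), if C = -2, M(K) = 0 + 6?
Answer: 516*√2 ≈ 729.73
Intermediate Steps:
M(K) = 6
a(n, A) = √(A² + n²)
(a(M(-5), 6)*C)*(-43) = (√(6² + 6²)*(-2))*(-43) = (√(36 + 36)*(-2))*(-43) = (√72*(-2))*(-43) = ((6*√2)*(-2))*(-43) = -12*√2*(-43) = 516*√2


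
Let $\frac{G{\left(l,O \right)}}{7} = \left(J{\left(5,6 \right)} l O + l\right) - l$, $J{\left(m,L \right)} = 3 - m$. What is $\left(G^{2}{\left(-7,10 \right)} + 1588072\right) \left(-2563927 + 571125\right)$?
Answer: $-5078600098544$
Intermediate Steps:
$G{\left(l,O \right)} = - 14 O l$ ($G{\left(l,O \right)} = 7 \left(\left(\left(3 - 5\right) l O + l\right) - l\right) = 7 \left(\left(- 2 l O + l\right) - l\right) = 7 \left(\left(- 2 O l + l\right) - l\right) = 7 \left(\left(l - 2 O l\right) - l\right) = 7 \left(- 2 O l\right) = - 14 O l$)
$\left(G^{2}{\left(-7,10 \right)} + 1588072\right) \left(-2563927 + 571125\right) = \left(\left(\left(-14\right) 10 \left(-7\right)\right)^{2} + 1588072\right) \left(-2563927 + 571125\right) = \left(980^{2} + 1588072\right) \left(-1992802\right) = \left(960400 + 1588072\right) \left(-1992802\right) = 2548472 \left(-1992802\right) = -5078600098544$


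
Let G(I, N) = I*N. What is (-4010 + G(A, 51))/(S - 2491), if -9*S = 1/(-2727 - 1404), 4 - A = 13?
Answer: 166152951/92612888 ≈ 1.7941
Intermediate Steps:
A = -9 (A = 4 - 1*13 = 4 - 13 = -9)
S = 1/37179 (S = -1/(9*(-2727 - 1404)) = -⅑/(-4131) = -⅑*(-1/4131) = 1/37179 ≈ 2.6897e-5)
(-4010 + G(A, 51))/(S - 2491) = (-4010 - 9*51)/(1/37179 - 2491) = (-4010 - 459)/(-92612888/37179) = -4469*(-37179/92612888) = 166152951/92612888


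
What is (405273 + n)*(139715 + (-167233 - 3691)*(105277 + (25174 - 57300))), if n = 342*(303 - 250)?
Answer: -5293809270808791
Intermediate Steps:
n = 18126 (n = 342*53 = 18126)
(405273 + n)*(139715 + (-167233 - 3691)*(105277 + (25174 - 57300))) = (405273 + 18126)*(139715 + (-167233 - 3691)*(105277 + (25174 - 57300))) = 423399*(139715 - 170924*(105277 - 32126)) = 423399*(139715 - 170924*73151) = 423399*(139715 - 12503261524) = 423399*(-12503121809) = -5293809270808791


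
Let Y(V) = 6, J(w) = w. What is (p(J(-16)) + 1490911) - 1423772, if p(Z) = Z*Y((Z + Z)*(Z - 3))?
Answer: 67043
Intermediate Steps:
p(Z) = 6*Z (p(Z) = Z*6 = 6*Z)
(p(J(-16)) + 1490911) - 1423772 = (6*(-16) + 1490911) - 1423772 = (-96 + 1490911) - 1423772 = 1490815 - 1423772 = 67043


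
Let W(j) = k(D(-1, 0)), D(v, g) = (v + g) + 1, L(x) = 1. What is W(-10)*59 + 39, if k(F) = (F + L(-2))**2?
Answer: 98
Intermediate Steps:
D(v, g) = 1 + g + v (D(v, g) = (g + v) + 1 = 1 + g + v)
k(F) = (1 + F)**2 (k(F) = (F + 1)**2 = (1 + F)**2)
W(j) = 1 (W(j) = (1 + (1 + 0 - 1))**2 = (1 + 0)**2 = 1**2 = 1)
W(-10)*59 + 39 = 1*59 + 39 = 59 + 39 = 98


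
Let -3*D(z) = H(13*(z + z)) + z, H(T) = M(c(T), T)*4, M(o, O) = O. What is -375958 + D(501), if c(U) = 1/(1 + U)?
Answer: -393493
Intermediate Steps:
H(T) = 4*T (H(T) = T*4 = 4*T)
D(z) = -35*z (D(z) = -(4*(13*(z + z)) + z)/3 = -(4*(13*(2*z)) + z)/3 = -(4*(26*z) + z)/3 = -(104*z + z)/3 = -35*z)
-375958 + D(501) = -375958 - 35*501 = -375958 - 17535 = -393493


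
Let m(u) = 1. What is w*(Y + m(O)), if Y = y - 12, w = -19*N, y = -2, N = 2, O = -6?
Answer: 494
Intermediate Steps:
w = -38 (w = -19*2 = -38)
Y = -14 (Y = -2 - 12 = -14)
w*(Y + m(O)) = -38*(-14 + 1) = -38*(-13) = 494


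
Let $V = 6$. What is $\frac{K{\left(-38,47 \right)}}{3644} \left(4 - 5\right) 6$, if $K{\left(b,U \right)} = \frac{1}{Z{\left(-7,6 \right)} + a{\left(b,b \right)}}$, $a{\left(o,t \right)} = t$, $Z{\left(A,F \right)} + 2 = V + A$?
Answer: $\frac{3}{74702} \approx 4.016 \cdot 10^{-5}$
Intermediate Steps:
$Z{\left(A,F \right)} = 4 + A$ ($Z{\left(A,F \right)} = -2 + \left(6 + A\right) = 4 + A$)
$K{\left(b,U \right)} = \frac{1}{-3 + b}$ ($K{\left(b,U \right)} = \frac{1}{\left(4 - 7\right) + b} = \frac{1}{-3 + b}$)
$\frac{K{\left(-38,47 \right)}}{3644} \left(4 - 5\right) 6 = \frac{1}{\left(-3 - 38\right) 3644} \left(4 - 5\right) 6 = \frac{1}{-41} \cdot \frac{1}{3644} \left(\left(-1\right) 6\right) = \left(- \frac{1}{41}\right) \frac{1}{3644} \left(-6\right) = \left(- \frac{1}{149404}\right) \left(-6\right) = \frac{3}{74702}$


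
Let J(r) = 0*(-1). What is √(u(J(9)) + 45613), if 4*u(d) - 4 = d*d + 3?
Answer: √182459/2 ≈ 213.58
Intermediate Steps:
J(r) = 0
u(d) = 7/4 + d²/4 (u(d) = 1 + (d*d + 3)/4 = 1 + (d² + 3)/4 = 1 + (3 + d²)/4 = 1 + (¾ + d²/4) = 7/4 + d²/4)
√(u(J(9)) + 45613) = √((7/4 + (¼)*0²) + 45613) = √((7/4 + (¼)*0) + 45613) = √((7/4 + 0) + 45613) = √(7/4 + 45613) = √(182459/4) = √182459/2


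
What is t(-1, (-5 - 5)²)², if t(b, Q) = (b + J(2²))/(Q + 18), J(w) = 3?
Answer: 1/3481 ≈ 0.00028727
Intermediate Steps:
t(b, Q) = (3 + b)/(18 + Q) (t(b, Q) = (b + 3)/(Q + 18) = (3 + b)/(18 + Q))
t(-1, (-5 - 5)²)² = ((3 - 1)/(18 + (-5 - 5)²))² = (2/(18 + (-10)²))² = (2/(18 + 100))² = (2/118)² = ((1/118)*2)² = (1/59)² = 1/3481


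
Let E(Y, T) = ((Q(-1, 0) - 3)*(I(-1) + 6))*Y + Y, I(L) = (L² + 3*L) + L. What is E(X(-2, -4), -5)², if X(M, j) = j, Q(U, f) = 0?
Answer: 1024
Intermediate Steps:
I(L) = L² + 4*L
E(Y, T) = -8*Y (E(Y, T) = ((0 - 3)*(-(4 - 1) + 6))*Y + Y = (-3*(-1*3 + 6))*Y + Y = (-3*(-3 + 6))*Y + Y = (-3*3)*Y + Y = -9*Y + Y = -8*Y)
E(X(-2, -4), -5)² = (-8*(-4))² = 32² = 1024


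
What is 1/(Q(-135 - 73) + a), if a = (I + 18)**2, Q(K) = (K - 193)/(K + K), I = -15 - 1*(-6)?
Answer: 416/34097 ≈ 0.012200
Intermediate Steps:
I = -9 (I = -15 + 6 = -9)
Q(K) = (-193 + K)/(2*K) (Q(K) = (-193 + K)/((2*K)) = (-193 + K)*(1/(2*K)) = (-193 + K)/(2*K))
a = 81 (a = (-9 + 18)**2 = 9**2 = 81)
1/(Q(-135 - 73) + a) = 1/((-193 + (-135 - 73))/(2*(-135 - 73)) + 81) = 1/((1/2)*(-193 - 208)/(-208) + 81) = 1/((1/2)*(-1/208)*(-401) + 81) = 1/(401/416 + 81) = 1/(34097/416) = 416/34097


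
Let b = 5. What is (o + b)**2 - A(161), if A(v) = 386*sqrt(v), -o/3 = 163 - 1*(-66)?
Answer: 465124 - 386*sqrt(161) ≈ 4.6023e+5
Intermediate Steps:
o = -687 (o = -3*(163 - 1*(-66)) = -3*(163 + 66) = -3*229 = -687)
(o + b)**2 - A(161) = (-687 + 5)**2 - 386*sqrt(161) = (-682)**2 - 386*sqrt(161) = 465124 - 386*sqrt(161)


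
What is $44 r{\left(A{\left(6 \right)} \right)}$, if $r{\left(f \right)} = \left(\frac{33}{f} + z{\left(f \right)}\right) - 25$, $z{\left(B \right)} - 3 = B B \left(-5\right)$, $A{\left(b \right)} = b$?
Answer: $-8646$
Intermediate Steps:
$z{\left(B \right)} = 3 - 5 B^{2}$ ($z{\left(B \right)} = 3 + B B \left(-5\right) = 3 + B^{2} \left(-5\right) = 3 - 5 B^{2}$)
$r{\left(f \right)} = -22 - 5 f^{2} + \frac{33}{f}$ ($r{\left(f \right)} = \left(\frac{33}{f} - \left(-3 + 5 f^{2}\right)\right) - 25 = \left(3 - 5 f^{2} + \frac{33}{f}\right) - 25 = -22 - 5 f^{2} + \frac{33}{f}$)
$44 r{\left(A{\left(6 \right)} \right)} = 44 \left(-22 - 5 \cdot 6^{2} + \frac{33}{6}\right) = 44 \left(-22 - 180 + 33 \cdot \frac{1}{6}\right) = 44 \left(-22 - 180 + \frac{11}{2}\right) = 44 \left(- \frac{393}{2}\right) = -8646$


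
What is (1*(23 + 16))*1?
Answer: 39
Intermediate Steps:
(1*(23 + 16))*1 = (1*39)*1 = 39*1 = 39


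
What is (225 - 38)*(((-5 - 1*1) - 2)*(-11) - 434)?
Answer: -64702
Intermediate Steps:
(225 - 38)*(((-5 - 1*1) - 2)*(-11) - 434) = 187*(((-5 - 1) - 2)*(-11) - 434) = 187*((-6 - 2)*(-11) - 434) = 187*(-8*(-11) - 434) = 187*(88 - 434) = 187*(-346) = -64702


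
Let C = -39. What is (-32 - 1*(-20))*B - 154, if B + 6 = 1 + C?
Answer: 374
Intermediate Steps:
B = -44 (B = -6 + (1 - 39) = -6 - 38 = -44)
(-32 - 1*(-20))*B - 154 = (-32 - 1*(-20))*(-44) - 154 = (-32 + 20)*(-44) - 154 = -12*(-44) - 154 = 528 - 154 = 374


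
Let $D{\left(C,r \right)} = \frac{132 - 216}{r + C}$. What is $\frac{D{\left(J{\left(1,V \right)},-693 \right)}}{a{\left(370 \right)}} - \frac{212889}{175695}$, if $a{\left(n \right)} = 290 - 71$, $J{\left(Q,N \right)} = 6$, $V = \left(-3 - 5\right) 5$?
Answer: $- \frac{3557225593}{2937093315} \approx -1.2111$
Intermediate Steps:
$V = -40$ ($V = \left(-8\right) 5 = -40$)
$D{\left(C,r \right)} = - \frac{84}{C + r}$
$a{\left(n \right)} = 219$ ($a{\left(n \right)} = 290 - 71 = 219$)
$\frac{D{\left(J{\left(1,V \right)},-693 \right)}}{a{\left(370 \right)}} - \frac{212889}{175695} = \frac{\left(-84\right) \frac{1}{6 - 693}}{219} - \frac{212889}{175695} = - \frac{84}{-687} \cdot \frac{1}{219} - \frac{70963}{58565} = \left(-84\right) \left(- \frac{1}{687}\right) \frac{1}{219} - \frac{70963}{58565} = \frac{28}{229} \cdot \frac{1}{219} - \frac{70963}{58565} = \frac{28}{50151} - \frac{70963}{58565} = - \frac{3557225593}{2937093315}$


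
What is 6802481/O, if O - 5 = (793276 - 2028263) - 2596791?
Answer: -6802481/3831773 ≈ -1.7753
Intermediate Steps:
O = -3831773 (O = 5 + ((793276 - 2028263) - 2596791) = 5 + (-1234987 - 2596791) = 5 - 3831778 = -3831773)
6802481/O = 6802481/(-3831773) = 6802481*(-1/3831773) = -6802481/3831773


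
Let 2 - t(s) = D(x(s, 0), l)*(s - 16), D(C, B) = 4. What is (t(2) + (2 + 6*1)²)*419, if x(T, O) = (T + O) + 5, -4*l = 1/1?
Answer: 51118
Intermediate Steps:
l = -¼ (l = -¼/1 = -¼*1 = -¼ ≈ -0.25000)
x(T, O) = 5 + O + T (x(T, O) = (O + T) + 5 = 5 + O + T)
t(s) = 66 - 4*s (t(s) = 2 - 4*(s - 16) = 2 - 4*(-16 + s) = 2 - (-64 + 4*s) = 2 + (64 - 4*s) = 66 - 4*s)
(t(2) + (2 + 6*1)²)*419 = ((66 - 4*2) + (2 + 6*1)²)*419 = ((66 - 8) + (2 + 6)²)*419 = (58 + 8²)*419 = (58 + 64)*419 = 122*419 = 51118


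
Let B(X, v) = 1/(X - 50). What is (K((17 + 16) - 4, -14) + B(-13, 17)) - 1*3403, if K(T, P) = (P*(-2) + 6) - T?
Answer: -214075/63 ≈ -3398.0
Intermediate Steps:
B(X, v) = 1/(-50 + X)
K(T, P) = 6 - T - 2*P (K(T, P) = (-2*P + 6) - T = (6 - 2*P) - T = 6 - T - 2*P)
(K((17 + 16) - 4, -14) + B(-13, 17)) - 1*3403 = ((6 - ((17 + 16) - 4) - 2*(-14)) + 1/(-50 - 13)) - 1*3403 = ((6 - (33 - 4) + 28) + 1/(-63)) - 3403 = ((6 - 1*29 + 28) - 1/63) - 3403 = ((6 - 29 + 28) - 1/63) - 3403 = (5 - 1/63) - 3403 = 314/63 - 3403 = -214075/63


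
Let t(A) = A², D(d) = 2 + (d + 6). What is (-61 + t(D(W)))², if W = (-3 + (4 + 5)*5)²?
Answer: 9859116445929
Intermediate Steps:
W = 1764 (W = (-3 + 9*5)² = (-3 + 45)² = 42² = 1764)
D(d) = 8 + d (D(d) = 2 + (6 + d) = 8 + d)
(-61 + t(D(W)))² = (-61 + (8 + 1764)²)² = (-61 + 1772²)² = (-61 + 3139984)² = 3139923² = 9859116445929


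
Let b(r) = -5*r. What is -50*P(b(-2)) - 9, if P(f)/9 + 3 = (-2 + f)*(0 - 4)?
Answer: 15741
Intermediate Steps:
P(f) = 45 - 36*f (P(f) = -27 + 9*((-2 + f)*(0 - 4)) = -27 + 9*((-2 + f)*(-4)) = -27 + 9*(8 - 4*f) = -27 + (72 - 36*f) = 45 - 36*f)
-50*P(b(-2)) - 9 = -50*(45 - (-180)*(-2)) - 9 = -50*(45 - 36*10) - 9 = -50*(45 - 360) - 9 = -50*(-315) - 9 = 15750 - 9 = 15741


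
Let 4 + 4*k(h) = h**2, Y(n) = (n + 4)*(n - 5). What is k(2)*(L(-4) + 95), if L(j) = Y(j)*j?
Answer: 0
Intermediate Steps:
Y(n) = (-5 + n)*(4 + n) (Y(n) = (4 + n)*(-5 + n) = (-5 + n)*(4 + n))
k(h) = -1 + h**2/4
L(j) = j*(-20 + j**2 - j) (L(j) = (-20 + j**2 - j)*j = j*(-20 + j**2 - j))
k(2)*(L(-4) + 95) = (-1 + (1/4)*2**2)*(-4*(-20 + (-4)**2 - 1*(-4)) + 95) = (-1 + (1/4)*4)*(-4*(-20 + 16 + 4) + 95) = (-1 + 1)*(-4*0 + 95) = 0*(0 + 95) = 0*95 = 0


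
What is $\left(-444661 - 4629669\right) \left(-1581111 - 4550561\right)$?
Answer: $31114127179760$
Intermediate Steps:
$\left(-444661 - 4629669\right) \left(-1581111 - 4550561\right) = \left(-5074330\right) \left(-6131672\right) = 31114127179760$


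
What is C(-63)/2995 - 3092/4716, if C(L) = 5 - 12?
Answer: -2323388/3531105 ≈ -0.65798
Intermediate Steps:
C(L) = -7
C(-63)/2995 - 3092/4716 = -7/2995 - 3092/4716 = -7*1/2995 - 3092*1/4716 = -7/2995 - 773/1179 = -2323388/3531105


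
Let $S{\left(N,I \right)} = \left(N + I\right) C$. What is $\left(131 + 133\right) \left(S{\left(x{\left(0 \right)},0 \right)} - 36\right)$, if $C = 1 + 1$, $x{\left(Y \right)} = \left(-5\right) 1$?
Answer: $-12144$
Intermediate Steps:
$x{\left(Y \right)} = -5$
$C = 2$
$S{\left(N,I \right)} = 2 I + 2 N$ ($S{\left(N,I \right)} = \left(N + I\right) 2 = \left(I + N\right) 2 = 2 I + 2 N$)
$\left(131 + 133\right) \left(S{\left(x{\left(0 \right)},0 \right)} - 36\right) = \left(131 + 133\right) \left(\left(2 \cdot 0 + 2 \left(-5\right)\right) - 36\right) = 264 \left(\left(0 - 10\right) - 36\right) = 264 \left(-10 - 36\right) = 264 \left(-46\right) = -12144$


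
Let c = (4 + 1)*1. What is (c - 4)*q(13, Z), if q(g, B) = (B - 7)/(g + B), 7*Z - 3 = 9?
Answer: -37/103 ≈ -0.35922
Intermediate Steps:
Z = 12/7 (Z = 3/7 + (⅐)*9 = 3/7 + 9/7 = 12/7 ≈ 1.7143)
q(g, B) = (-7 + B)/(B + g)
c = 5 (c = 5*1 = 5)
(c - 4)*q(13, Z) = (5 - 4)*((-7 + 12/7)/(12/7 + 13)) = 1*(-37/7/(103/7)) = 1*((7/103)*(-37/7)) = 1*(-37/103) = -37/103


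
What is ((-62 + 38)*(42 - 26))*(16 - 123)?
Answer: 41088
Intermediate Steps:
((-62 + 38)*(42 - 26))*(16 - 123) = -24*16*(-107) = -384*(-107) = 41088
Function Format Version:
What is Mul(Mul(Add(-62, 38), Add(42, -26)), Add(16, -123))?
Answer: 41088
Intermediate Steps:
Mul(Mul(Add(-62, 38), Add(42, -26)), Add(16, -123)) = Mul(Mul(-24, 16), -107) = Mul(-384, -107) = 41088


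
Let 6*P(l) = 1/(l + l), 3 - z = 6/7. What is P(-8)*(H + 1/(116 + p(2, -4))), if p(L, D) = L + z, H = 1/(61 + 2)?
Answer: -641/2543184 ≈ -0.00025205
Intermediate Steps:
H = 1/63 ≈ 0.015873
z = 15/7 (z = 3 - 6/7 = 15/7 ≈ 2.1429)
P(l) = 1/(12*l) (P(l) = 1/(6*(l + l)) = 1/(6*((2*l))) = (1/(2*l))/6 = 1/(12*l))
p(L, D) = 15/7 + L (p(L, D) = L + 15/7 = 15/7 + L)
P(-8)*(H + 1/(116 + p(2, -4))) = ((1/12)/(-8))*(1/63 + 1/(116 + (15/7 + 2))) = ((1/12)*(-⅛))*(1/63 + 1/(116 + 29/7)) = -(1/63 + 1/(841/7))/96 = -(1/63 + 7/841)/96 = -1/96*1282/52983 = -641/2543184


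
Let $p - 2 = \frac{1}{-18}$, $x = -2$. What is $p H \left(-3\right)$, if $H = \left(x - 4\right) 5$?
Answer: $175$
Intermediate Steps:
$p = \frac{35}{18}$ ($p = 2 + \frac{1}{-18} = 2 - \frac{1}{18} = \frac{35}{18} \approx 1.9444$)
$H = -30$ ($H = \left(-2 - 4\right) 5 = \left(-6\right) 5 = -30$)
$p H \left(-3\right) = \frac{35}{18} \left(-30\right) \left(-3\right) = \left(- \frac{175}{3}\right) \left(-3\right) = 175$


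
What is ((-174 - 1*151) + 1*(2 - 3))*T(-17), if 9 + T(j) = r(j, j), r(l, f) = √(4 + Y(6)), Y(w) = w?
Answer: 2934 - 326*√10 ≈ 1903.1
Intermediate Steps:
r(l, f) = √10 (r(l, f) = √(4 + 6) = √10)
T(j) = -9 + √10
((-174 - 1*151) + 1*(2 - 3))*T(-17) = ((-174 - 1*151) + 1*(2 - 3))*(-9 + √10) = ((-174 - 151) + 1*(-1))*(-9 + √10) = (-325 - 1)*(-9 + √10) = -326*(-9 + √10) = 2934 - 326*√10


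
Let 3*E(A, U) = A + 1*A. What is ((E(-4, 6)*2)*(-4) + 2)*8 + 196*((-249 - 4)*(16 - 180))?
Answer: 24397856/3 ≈ 8.1326e+6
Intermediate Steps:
E(A, U) = 2*A/3 (E(A, U) = (A + 1*A)/3 = (A + A)/3 = (2*A)/3 = 2*A/3)
((E(-4, 6)*2)*(-4) + 2)*8 + 196*((-249 - 4)*(16 - 180)) = ((((⅔)*(-4))*2)*(-4) + 2)*8 + 196*((-249 - 4)*(16 - 180)) = (-8/3*2*(-4) + 2)*8 + 196*(-253*(-164)) = (-16/3*(-4) + 2)*8 + 196*41492 = (64/3 + 2)*8 + 8132432 = (70/3)*8 + 8132432 = 560/3 + 8132432 = 24397856/3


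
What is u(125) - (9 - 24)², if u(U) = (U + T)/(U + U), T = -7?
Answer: -28066/125 ≈ -224.53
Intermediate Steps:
u(U) = (-7 + U)/(2*U) (u(U) = (U - 7)/(U + U) = (-7 + U)/((2*U)) = (-7 + U)*(1/(2*U)) = (-7 + U)/(2*U))
u(125) - (9 - 24)² = (½)*(-7 + 125)/125 - (9 - 24)² = (½)*(1/125)*118 - 1*(-15)² = 59/125 - 1*225 = 59/125 - 225 = -28066/125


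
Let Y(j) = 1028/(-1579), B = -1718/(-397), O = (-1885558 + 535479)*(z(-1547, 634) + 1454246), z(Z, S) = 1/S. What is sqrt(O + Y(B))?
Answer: I*sqrt(1967613692784686189089262)/1001086 ≈ 1.4012e+6*I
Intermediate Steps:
O = -1244761990115235/634 (O = (-1885558 + 535479)*(1/634 + 1454246) = -1350079*(1/634 + 1454246) = -1350079*921991965/634 = -1244761990115235/634 ≈ -1.9633e+12)
B = 1718/397 (B = -1718*(-1/397) = 1718/397 ≈ 4.3275)
Y(j) = -1028/1579 (Y(j) = 1028*(-1/1579) = -1028/1579)
sqrt(O + Y(B)) = sqrt(-1244761990115235/634 - 1028/1579) = sqrt(-1965479182392607817/1001086) = I*sqrt(1967613692784686189089262)/1001086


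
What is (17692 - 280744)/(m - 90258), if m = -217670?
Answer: 65763/76982 ≈ 0.85426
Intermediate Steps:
(17692 - 280744)/(m - 90258) = (17692 - 280744)/(-217670 - 90258) = -263052/(-307928) = -263052*(-1/307928) = 65763/76982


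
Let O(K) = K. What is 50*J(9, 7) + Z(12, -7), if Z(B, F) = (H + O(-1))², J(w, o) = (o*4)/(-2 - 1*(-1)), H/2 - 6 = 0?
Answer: -1279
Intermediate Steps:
H = 12 (H = 12 + 2*0 = 12 + 0 = 12)
J(w, o) = -4*o (J(w, o) = (4*o)/(-2 + 1) = (4*o)/(-1) = (4*o)*(-1) = -4*o)
Z(B, F) = 121 (Z(B, F) = (12 - 1)² = 11² = 121)
50*J(9, 7) + Z(12, -7) = 50*(-4*7) + 121 = 50*(-28) + 121 = -1400 + 121 = -1279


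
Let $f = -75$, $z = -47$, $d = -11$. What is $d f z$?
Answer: $-38775$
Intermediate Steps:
$d f z = \left(-11\right) \left(-75\right) \left(-47\right) = 825 \left(-47\right) = -38775$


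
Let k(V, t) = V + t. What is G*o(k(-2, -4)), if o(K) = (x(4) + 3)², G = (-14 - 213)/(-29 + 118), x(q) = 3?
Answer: -8172/89 ≈ -91.820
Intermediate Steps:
G = -227/89 ≈ -2.5506
o(K) = 36 (o(K) = (3 + 3)² = 6² = 36)
G*o(k(-2, -4)) = -227/89*36 = -8172/89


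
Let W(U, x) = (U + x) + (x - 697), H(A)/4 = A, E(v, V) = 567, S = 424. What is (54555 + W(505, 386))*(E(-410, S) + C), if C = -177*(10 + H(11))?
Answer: -495718785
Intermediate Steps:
H(A) = 4*A
C = -9558 (C = -177*(10 + 4*11) = -177*(10 + 44) = -177*54 = -9558)
W(U, x) = -697 + U + 2*x (W(U, x) = (U + x) + (-697 + x) = -697 + U + 2*x)
(54555 + W(505, 386))*(E(-410, S) + C) = (54555 + (-697 + 505 + 2*386))*(567 - 9558) = (54555 + (-697 + 505 + 772))*(-8991) = (54555 + 580)*(-8991) = 55135*(-8991) = -495718785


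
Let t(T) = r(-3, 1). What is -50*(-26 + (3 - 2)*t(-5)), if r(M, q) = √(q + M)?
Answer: 1300 - 50*I*√2 ≈ 1300.0 - 70.711*I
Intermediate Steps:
r(M, q) = √(M + q)
t(T) = I*√2 (t(T) = √(-3 + 1) = √(-2) = I*√2)
-50*(-26 + (3 - 2)*t(-5)) = -50*(-26 + (3 - 2)*(I*√2)) = -50*(-26 + 1*(I*√2)) = -50*(-26 + I*√2) = 1300 - 50*I*√2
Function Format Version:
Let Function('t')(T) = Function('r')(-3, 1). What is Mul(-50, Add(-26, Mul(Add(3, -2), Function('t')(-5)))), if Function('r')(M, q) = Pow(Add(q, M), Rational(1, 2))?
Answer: Add(1300, Mul(-50, I, Pow(2, Rational(1, 2)))) ≈ Add(1300.0, Mul(-70.711, I))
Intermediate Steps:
Function('r')(M, q) = Pow(Add(M, q), Rational(1, 2))
Function('t')(T) = Mul(I, Pow(2, Rational(1, 2))) (Function('t')(T) = Pow(Add(-3, 1), Rational(1, 2)) = Pow(-2, Rational(1, 2)) = Mul(I, Pow(2, Rational(1, 2))))
Mul(-50, Add(-26, Mul(Add(3, -2), Function('t')(-5)))) = Mul(-50, Add(-26, Mul(Add(3, -2), Mul(I, Pow(2, Rational(1, 2)))))) = Mul(-50, Add(-26, Mul(1, Mul(I, Pow(2, Rational(1, 2)))))) = Mul(-50, Add(-26, Mul(I, Pow(2, Rational(1, 2))))) = Add(1300, Mul(-50, I, Pow(2, Rational(1, 2))))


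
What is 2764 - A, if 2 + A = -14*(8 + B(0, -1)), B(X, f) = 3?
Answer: 2920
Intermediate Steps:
A = -156 (A = -2 - 14*(8 + 3) = -2 - 14*11 = -2 - 154 = -156)
2764 - A = 2764 - 1*(-156) = 2764 + 156 = 2920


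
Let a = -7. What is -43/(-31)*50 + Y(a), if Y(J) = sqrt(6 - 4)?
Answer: 2150/31 + sqrt(2) ≈ 70.769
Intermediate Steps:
Y(J) = sqrt(2)
-43/(-31)*50 + Y(a) = -43/(-31)*50 + sqrt(2) = -43*(-1/31)*50 + sqrt(2) = (43/31)*50 + sqrt(2) = 2150/31 + sqrt(2)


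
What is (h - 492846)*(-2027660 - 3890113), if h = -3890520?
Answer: 25939764963918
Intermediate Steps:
(h - 492846)*(-2027660 - 3890113) = (-3890520 - 492846)*(-2027660 - 3890113) = -4383366*(-5917773) = 25939764963918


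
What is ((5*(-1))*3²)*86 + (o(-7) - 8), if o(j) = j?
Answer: -3885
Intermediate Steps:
((5*(-1))*3²)*86 + (o(-7) - 8) = ((5*(-1))*3²)*86 + (-7 - 8) = -5*9*86 - 15 = -45*86 - 15 = -3870 - 15 = -3885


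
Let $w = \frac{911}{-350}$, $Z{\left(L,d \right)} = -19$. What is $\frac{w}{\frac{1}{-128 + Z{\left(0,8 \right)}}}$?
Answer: $\frac{19131}{50} \approx 382.62$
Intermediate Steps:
$w = - \frac{911}{350}$ ($w = 911 \left(- \frac{1}{350}\right) = - \frac{911}{350} \approx -2.6029$)
$\frac{w}{\frac{1}{-128 + Z{\left(0,8 \right)}}} = - \frac{911}{350 \frac{1}{-128 - 19}} = - \frac{911}{350 \frac{1}{-147}} = - \frac{911}{350 \left(- \frac{1}{147}\right)} = \left(- \frac{911}{350}\right) \left(-147\right) = \frac{19131}{50}$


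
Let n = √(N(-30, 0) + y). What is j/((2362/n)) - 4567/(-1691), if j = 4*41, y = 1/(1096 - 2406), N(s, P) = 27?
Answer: 4567/1691 + 41*√46333390/773555 ≈ 3.0615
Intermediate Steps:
y = -1/1310 (y = 1/(-1310) = -1/1310 ≈ -0.00076336)
n = √46333390/1310 (n = √(27 - 1/1310) = √(35369/1310) = √46333390/1310 ≈ 5.1961)
j = 164
j/((2362/n)) - 4567/(-1691) = 164/((2362/((√46333390/1310)))) - 4567/(-1691) = 164/((2362*(√46333390/35369))) - 4567*(-1/1691) = 164/((2362*√46333390/35369)) + 4567/1691 = 164*(√46333390/3094220) + 4567/1691 = 41*√46333390/773555 + 4567/1691 = 4567/1691 + 41*√46333390/773555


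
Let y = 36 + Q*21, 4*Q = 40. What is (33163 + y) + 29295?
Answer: 62704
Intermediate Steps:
Q = 10 (Q = (¼)*40 = 10)
y = 246 (y = 36 + 10*21 = 36 + 210 = 246)
(33163 + y) + 29295 = (33163 + 246) + 29295 = 33409 + 29295 = 62704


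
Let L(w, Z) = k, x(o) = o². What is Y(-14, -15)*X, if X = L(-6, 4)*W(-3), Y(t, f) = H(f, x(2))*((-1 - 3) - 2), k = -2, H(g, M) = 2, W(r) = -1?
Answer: -24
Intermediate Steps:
L(w, Z) = -2
Y(t, f) = -12 (Y(t, f) = 2*((-1 - 3) - 2) = 2*(-4 - 2) = 2*(-6) = -12)
X = 2 (X = -2*(-1) = 2)
Y(-14, -15)*X = -12*2 = -24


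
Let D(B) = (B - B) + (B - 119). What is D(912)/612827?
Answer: 793/612827 ≈ 0.0012940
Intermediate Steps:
D(B) = -119 + B (D(B) = 0 + (-119 + B) = -119 + B)
D(912)/612827 = (-119 + 912)/612827 = 793*(1/612827) = 793/612827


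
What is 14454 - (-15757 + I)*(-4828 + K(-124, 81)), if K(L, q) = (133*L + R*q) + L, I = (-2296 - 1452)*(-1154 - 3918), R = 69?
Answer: 301151454099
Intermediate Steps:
I = 19009856 (I = -3748*(-5072) = 19009856)
K(L, q) = 69*q + 134*L (K(L, q) = (133*L + 69*q) + L = (69*q + 133*L) + L = 69*q + 134*L)
14454 - (-15757 + I)*(-4828 + K(-124, 81)) = 14454 - (-15757 + 19009856)*(-4828 + (69*81 + 134*(-124))) = 14454 - 18994099*(-4828 + (5589 - 16616)) = 14454 - 18994099*(-4828 - 11027) = 14454 - 18994099*(-15855) = 14454 - 1*(-301151439645) = 14454 + 301151439645 = 301151454099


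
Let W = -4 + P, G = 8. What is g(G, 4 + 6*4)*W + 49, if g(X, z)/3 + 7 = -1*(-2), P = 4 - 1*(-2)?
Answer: 19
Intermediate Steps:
P = 6 (P = 4 + 2 = 6)
W = 2 (W = -4 + 6 = 2)
g(X, z) = -15 (g(X, z) = -21 + 3*(-1*(-2)) = -21 + 3*2 = -21 + 6 = -15)
g(G, 4 + 6*4)*W + 49 = -15*2 + 49 = -30 + 49 = 19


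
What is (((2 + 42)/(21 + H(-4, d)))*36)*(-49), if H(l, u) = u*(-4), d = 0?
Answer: -3696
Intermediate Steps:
H(l, u) = -4*u
(((2 + 42)/(21 + H(-4, d)))*36)*(-49) = (((2 + 42)/(21 - 4*0))*36)*(-49) = ((44/(21 + 0))*36)*(-49) = ((44/21)*36)*(-49) = (528/7)*(-49) = -3696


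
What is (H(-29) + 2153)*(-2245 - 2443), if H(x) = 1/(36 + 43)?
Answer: -797372544/79 ≈ -1.0093e+7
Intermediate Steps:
H(x) = 1/79
(H(-29) + 2153)*(-2245 - 2443) = (1/79 + 2153)*(-2245 - 2443) = (170088/79)*(-4688) = -797372544/79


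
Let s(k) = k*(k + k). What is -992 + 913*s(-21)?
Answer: 804274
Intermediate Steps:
s(k) = 2*k² (s(k) = k*(2*k) = 2*k²)
-992 + 913*s(-21) = -992 + 913*(2*(-21)²) = -992 + 913*(2*441) = -992 + 913*882 = -992 + 805266 = 804274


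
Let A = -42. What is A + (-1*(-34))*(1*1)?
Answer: -8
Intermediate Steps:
A + (-1*(-34))*(1*1) = -42 + (-1*(-34))*(1*1) = -42 + 34*1 = -42 + 34 = -8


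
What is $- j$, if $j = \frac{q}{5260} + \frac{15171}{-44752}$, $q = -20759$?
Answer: $\frac{252201557}{58848880} \approx 4.2856$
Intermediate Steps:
$j = - \frac{252201557}{58848880}$ ($j = - \frac{20759}{5260} + \frac{15171}{-44752} = \left(-20759\right) \frac{1}{5260} + 15171 \left(- \frac{1}{44752}\right) = - \frac{20759}{5260} - \frac{15171}{44752} = - \frac{252201557}{58848880} \approx -4.2856$)
$- j = \left(-1\right) \left(- \frac{252201557}{58848880}\right) = \frac{252201557}{58848880}$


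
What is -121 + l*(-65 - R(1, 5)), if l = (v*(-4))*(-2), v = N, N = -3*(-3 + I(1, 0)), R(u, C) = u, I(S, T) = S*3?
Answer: -121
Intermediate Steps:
I(S, T) = 3*S
N = 0 (N = -3*(-3 + 3*1) = -3*(-3 + 3) = -3*0 = 0)
v = 0
l = 0 (l = (0*(-4))*(-2) = 0*(-2) = 0)
-121 + l*(-65 - R(1, 5)) = -121 + 0*(-65 - 1*1) = -121 + 0*(-65 - 1) = -121 + 0*(-66) = -121 + 0 = -121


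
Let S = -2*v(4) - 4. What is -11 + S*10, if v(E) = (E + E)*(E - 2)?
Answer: -371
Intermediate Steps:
v(E) = 2*E*(-2 + E) (v(E) = (2*E)*(-2 + E) = 2*E*(-2 + E))
S = -36 (S = -4*4*(-2 + 4) - 4 = -4*4*2 - 4 = -2*16 - 4 = -32 - 4 = -36)
-11 + S*10 = -11 - 36*10 = -11 - 360 = -371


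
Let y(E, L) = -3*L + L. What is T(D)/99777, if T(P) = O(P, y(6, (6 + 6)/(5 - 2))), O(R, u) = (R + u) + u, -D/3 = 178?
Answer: -550/99777 ≈ -0.0055123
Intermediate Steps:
D = -534 (D = -3*178 = -534)
y(E, L) = -2*L
O(R, u) = R + 2*u
T(P) = -16 + P (T(P) = P + 2*(-2*(6 + 6)/(5 - 2)) = P + 2*(-24/3) = P + 2*(-2*4) = P + 2*(-8) = P - 16 = -16 + P)
T(D)/99777 = (-16 - 534)/99777 = -550*1/99777 = -550/99777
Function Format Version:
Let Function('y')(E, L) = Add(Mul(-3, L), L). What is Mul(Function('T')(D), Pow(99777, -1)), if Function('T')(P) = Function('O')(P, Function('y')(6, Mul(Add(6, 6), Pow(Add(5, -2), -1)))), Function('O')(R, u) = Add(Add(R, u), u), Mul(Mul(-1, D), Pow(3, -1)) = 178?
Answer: Rational(-550, 99777) ≈ -0.0055123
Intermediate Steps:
D = -534 (D = Mul(-3, 178) = -534)
Function('y')(E, L) = Mul(-2, L)
Function('O')(R, u) = Add(R, Mul(2, u))
Function('T')(P) = Add(-16, P) (Function('T')(P) = Add(P, Mul(2, Mul(-2, Mul(Add(6, 6), Pow(Add(5, -2), -1))))) = Add(P, Mul(2, Mul(-2, Mul(12, Pow(3, -1))))) = Add(P, Mul(2, Mul(-2, Mul(12, Rational(1, 3))))) = Add(P, Mul(2, Mul(-2, 4))) = Add(P, Mul(2, -8)) = Add(P, -16) = Add(-16, P))
Mul(Function('T')(D), Pow(99777, -1)) = Mul(Add(-16, -534), Pow(99777, -1)) = Mul(-550, Rational(1, 99777)) = Rational(-550, 99777)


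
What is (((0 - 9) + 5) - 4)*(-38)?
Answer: 304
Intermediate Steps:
(((0 - 9) + 5) - 4)*(-38) = ((-9 + 5) - 4)*(-38) = (-4 - 4)*(-38) = -8*(-38) = 304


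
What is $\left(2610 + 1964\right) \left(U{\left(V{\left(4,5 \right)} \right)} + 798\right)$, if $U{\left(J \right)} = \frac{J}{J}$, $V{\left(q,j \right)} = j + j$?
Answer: $3654626$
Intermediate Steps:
$V{\left(q,j \right)} = 2 j$
$U{\left(J \right)} = 1$
$\left(2610 + 1964\right) \left(U{\left(V{\left(4,5 \right)} \right)} + 798\right) = \left(2610 + 1964\right) \left(1 + 798\right) = 4574 \cdot 799 = 3654626$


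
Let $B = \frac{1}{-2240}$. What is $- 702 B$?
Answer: $\frac{351}{1120} \approx 0.31339$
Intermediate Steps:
$B = - \frac{1}{2240} \approx -0.00044643$
$- 702 B = \left(-702\right) \left(- \frac{1}{2240}\right) = \frac{351}{1120}$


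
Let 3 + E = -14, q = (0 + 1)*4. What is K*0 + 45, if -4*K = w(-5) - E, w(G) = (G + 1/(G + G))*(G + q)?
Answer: 45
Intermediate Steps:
q = 4 (q = 1*4 = 4)
E = -17 (E = -3 - 14 = -17)
w(G) = (4 + G)*(G + 1/(2*G)) (w(G) = (G + 1/(G + G))*(G + 4) = (G + 1/(2*G))*(4 + G) = (4 + G)*(G + 1/(2*G)))
K = -221/40 (K = -((1/2 + (-5)**2 + 2/(-5) + 4*(-5)) - 1*(-17))/4 = -((1/2 + 25 + 2*(-1/5) - 20) + 17)/4 = -((1/2 + 25 - 2/5 - 20) + 17)/4 = -(51/10 + 17)/4 = -1/4*221/10 = -221/40 ≈ -5.5250)
K*0 + 45 = -221/40*0 + 45 = 0 + 45 = 45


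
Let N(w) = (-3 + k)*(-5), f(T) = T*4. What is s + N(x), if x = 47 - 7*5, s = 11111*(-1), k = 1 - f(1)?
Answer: -11081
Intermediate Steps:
f(T) = 4*T
k = -3 (k = 1 - 4 = -3)
s = -11111
x = 12 (x = 47 - 1*35 = 47 - 35 = 12)
N(w) = 30 (N(w) = (-3 - 3)*(-5) = -6*(-5) = 30)
s + N(x) = -11111 + 30 = -11081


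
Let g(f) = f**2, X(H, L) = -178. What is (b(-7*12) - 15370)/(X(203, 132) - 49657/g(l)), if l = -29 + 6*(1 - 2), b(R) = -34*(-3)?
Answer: 1700300/24337 ≈ 69.865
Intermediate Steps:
b(R) = 102
l = -35 (l = -29 + 6*(-1) = -29 - 6 = -35)
(b(-7*12) - 15370)/(X(203, 132) - 49657/g(l)) = (102 - 15370)/(-178 - 49657/((-35)**2)) = -15268/(-178 - 49657/1225) = -15268/(-267707/1225) = -15268*(-1225/267707) = 1700300/24337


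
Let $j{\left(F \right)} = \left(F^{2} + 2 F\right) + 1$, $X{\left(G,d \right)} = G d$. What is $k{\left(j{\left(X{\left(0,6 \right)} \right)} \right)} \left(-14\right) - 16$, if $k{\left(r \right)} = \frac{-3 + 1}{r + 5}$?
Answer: $- \frac{34}{3} \approx -11.333$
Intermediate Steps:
$j{\left(F \right)} = 1 + F^{2} + 2 F$
$k{\left(r \right)} = - \frac{2}{5 + r}$
$k{\left(j{\left(X{\left(0,6 \right)} \right)} \right)} \left(-14\right) - 16 = - \frac{2}{5 + \left(1 + \left(0 \cdot 6\right)^{2} + 2 \cdot 0 \cdot 6\right)} \left(-14\right) - 16 = - \frac{2}{5 + \left(1 + 0^{2} + 2 \cdot 0\right)} \left(-14\right) - 16 = - \frac{2}{5 + \left(1 + 0 + 0\right)} \left(-14\right) - 16 = - \frac{2}{5 + 1} \left(-14\right) - 16 = - \frac{2}{6} \left(-14\right) - 16 = \left(-2\right) \frac{1}{6} \left(-14\right) - 16 = \left(- \frac{1}{3}\right) \left(-14\right) - 16 = \frac{14}{3} - 16 = - \frac{34}{3}$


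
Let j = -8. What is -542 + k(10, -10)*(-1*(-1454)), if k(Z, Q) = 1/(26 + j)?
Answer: -4151/9 ≈ -461.22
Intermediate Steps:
k(Z, Q) = 1/18 (k(Z, Q) = 1/(26 - 8) = 1/18)
-542 + k(10, -10)*(-1*(-1454)) = -542 + (-1*(-1454))/18 = -542 + (1/18)*1454 = -542 + 727/9 = -4151/9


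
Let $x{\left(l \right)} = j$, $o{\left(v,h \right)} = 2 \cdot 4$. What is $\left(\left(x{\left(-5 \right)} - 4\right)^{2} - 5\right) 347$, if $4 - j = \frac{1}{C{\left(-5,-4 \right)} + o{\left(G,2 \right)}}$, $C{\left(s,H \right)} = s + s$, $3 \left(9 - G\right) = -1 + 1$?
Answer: $- \frac{6593}{4} \approx -1648.3$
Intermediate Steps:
$G = 9$ ($G = 9 - \frac{-1 + 1}{3} = 9 - 0 = 9 + 0 = 9$)
$o{\left(v,h \right)} = 8$
$C{\left(s,H \right)} = 2 s$
$j = \frac{9}{2}$ ($j = 4 - \frac{1}{2 \left(-5\right) + 8} = 4 - \frac{1}{-10 + 8} = 4 - \frac{1}{-2} = 4 - - \frac{1}{2} = 4 + \frac{1}{2} = \frac{9}{2} \approx 4.5$)
$x{\left(l \right)} = \frac{9}{2}$
$\left(\left(x{\left(-5 \right)} - 4\right)^{2} - 5\right) 347 = \left(\left(\frac{9}{2} - 4\right)^{2} - 5\right) 347 = \left(\left(\frac{1}{2}\right)^{2} - 5\right) 347 = \left(\frac{1}{4} - 5\right) 347 = \left(- \frac{19}{4}\right) 347 = - \frac{6593}{4}$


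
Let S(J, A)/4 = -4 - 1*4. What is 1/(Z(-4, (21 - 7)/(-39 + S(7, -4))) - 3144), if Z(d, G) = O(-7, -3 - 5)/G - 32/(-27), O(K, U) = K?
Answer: -54/167795 ≈ -0.00032182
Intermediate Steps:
S(J, A) = -32 (S(J, A) = 4*(-4 - 1*4) = 4*(-4 - 4) = 4*(-8) = -32)
Z(d, G) = 32/27 - 7/G (Z(d, G) = -7/G - 32/(-27) = -7/G - 32*(-1/27) = -7/G + 32/27 = 32/27 - 7/G)
1/(Z(-4, (21 - 7)/(-39 + S(7, -4))) - 3144) = 1/((32/27 - 7*(-39 - 32)/(21 - 7)) - 3144) = 1/((32/27 - 7/(14/(-71))) - 3144) = 1/((32/27 - 7/(14*(-1/71))) - 3144) = 1/((32/27 - 7/(-14/71)) - 3144) = 1/((32/27 - 7*(-71/14)) - 3144) = 1/((32/27 + 71/2) - 3144) = 1/(1981/54 - 3144) = 1/(-167795/54) = -54/167795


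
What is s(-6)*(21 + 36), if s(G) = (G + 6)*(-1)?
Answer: 0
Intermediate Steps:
s(G) = -6 - G (s(G) = (6 + G)*(-1) = -6 - G)
s(-6)*(21 + 36) = (-6 - 1*(-6))*(21 + 36) = (-6 + 6)*57 = 0*57 = 0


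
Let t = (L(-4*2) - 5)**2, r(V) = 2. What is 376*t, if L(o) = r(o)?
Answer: 3384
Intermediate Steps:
L(o) = 2
t = 9 (t = (2 - 5)**2 = (-3)**2 = 9)
376*t = 376*9 = 3384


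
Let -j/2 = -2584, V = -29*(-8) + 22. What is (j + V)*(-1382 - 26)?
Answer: -7634176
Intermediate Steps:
V = 254 (V = 232 + 22 = 254)
j = 5168 (j = -2*(-2584) = 5168)
(j + V)*(-1382 - 26) = (5168 + 254)*(-1382 - 26) = 5422*(-1408) = -7634176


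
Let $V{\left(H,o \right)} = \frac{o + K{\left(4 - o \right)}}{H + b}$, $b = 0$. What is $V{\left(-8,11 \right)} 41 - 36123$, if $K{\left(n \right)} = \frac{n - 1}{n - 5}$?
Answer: $- \frac{868387}{24} \approx -36183.0$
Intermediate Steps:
$K{\left(n \right)} = \frac{-1 + n}{-5 + n}$
$V{\left(H,o \right)} = \frac{o + \frac{3 - o}{-1 - o}}{H}$ ($V{\left(H,o \right)} = \frac{o + \frac{-1 - \left(-4 + o\right)}{-5 - \left(-4 + o\right)}}{H + 0} = \frac{o + \frac{3 - o}{-1 - o}}{H}$)
$V{\left(-8,11 \right)} 41 - 36123 = \frac{-3 + 11 + 11 \left(1 + 11\right)}{\left(-8\right) \left(1 + 11\right)} 41 - 36123 = - \frac{-3 + 11 + 11 \cdot 12}{8 \cdot 12} \cdot 41 - 36123 = \left(- \frac{1}{8}\right) \frac{1}{12} \left(-3 + 11 + 132\right) 41 - 36123 = \left(- \frac{1}{8}\right) \frac{1}{12} \cdot 140 \cdot 41 - 36123 = \left(- \frac{35}{24}\right) 41 - 36123 = - \frac{1435}{24} - 36123 = - \frac{868387}{24}$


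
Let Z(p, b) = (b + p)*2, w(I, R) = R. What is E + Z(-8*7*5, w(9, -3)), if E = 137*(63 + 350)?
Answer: 56015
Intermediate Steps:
Z(p, b) = 2*b + 2*p
E = 56581 (E = 137*413 = 56581)
E + Z(-8*7*5, w(9, -3)) = 56581 + (2*(-3) + 2*(-8*7*5)) = 56581 + (-6 + 2*(-56*5)) = 56581 + (-6 + 2*(-280)) = 56581 + (-6 - 560) = 56581 - 566 = 56015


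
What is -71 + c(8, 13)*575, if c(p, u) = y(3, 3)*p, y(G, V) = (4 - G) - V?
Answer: -9271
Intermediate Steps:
y(G, V) = 4 - G - V
c(p, u) = -2*p (c(p, u) = (4 - 1*3 - 1*3)*p = (4 - 3 - 3)*p = -2*p)
-71 + c(8, 13)*575 = -71 - 2*8*575 = -71 - 16*575 = -71 - 9200 = -9271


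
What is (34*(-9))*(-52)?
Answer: 15912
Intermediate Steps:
(34*(-9))*(-52) = -306*(-52) = 15912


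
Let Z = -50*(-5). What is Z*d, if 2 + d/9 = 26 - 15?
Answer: 20250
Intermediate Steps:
d = 81 (d = -18 + 9*(26 - 15) = -18 + 9*11 = -18 + 99 = 81)
Z = 250
Z*d = 250*81 = 20250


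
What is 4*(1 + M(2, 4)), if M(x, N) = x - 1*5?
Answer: -8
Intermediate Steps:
M(x, N) = -5 + x (M(x, N) = x - 5 = -5 + x)
4*(1 + M(2, 4)) = 4*(1 + (-5 + 2)) = 4*(1 - 3) = 4*(-2) = -8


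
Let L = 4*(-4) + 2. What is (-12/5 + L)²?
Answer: 6724/25 ≈ 268.96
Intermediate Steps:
L = -14 (L = -16 + 2 = -14)
(-12/5 + L)² = (-12/5 - 14)² = (-82/5)² = 6724/25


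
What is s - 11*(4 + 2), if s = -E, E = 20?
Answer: -86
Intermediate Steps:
s = -20 (s = -1*20 = -20)
s - 11*(4 + 2) = -20 - 11*(4 + 2) = -20 - 11*6 = -20 - 66 = -86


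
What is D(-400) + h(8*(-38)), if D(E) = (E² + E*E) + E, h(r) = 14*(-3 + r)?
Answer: 315302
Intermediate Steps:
h(r) = -42 + 14*r
D(E) = E + 2*E² (D(E) = (E² + E²) + E = 2*E² + E = E + 2*E²)
D(-400) + h(8*(-38)) = -400*(1 + 2*(-400)) + (-42 + 14*(8*(-38))) = -400*(1 - 800) + (-42 + 14*(-304)) = -400*(-799) + (-42 - 4256) = 319600 - 4298 = 315302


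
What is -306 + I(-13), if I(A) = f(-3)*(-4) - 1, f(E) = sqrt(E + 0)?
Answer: -307 - 4*I*sqrt(3) ≈ -307.0 - 6.9282*I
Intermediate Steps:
f(E) = sqrt(E)
I(A) = -1 - 4*I*sqrt(3) (I(A) = sqrt(-3)*(-4) - 1 = (I*sqrt(3))*(-4) - 1 = -4*I*sqrt(3) - 1 = -1 - 4*I*sqrt(3))
-306 + I(-13) = -306 + (-1 - 4*I*sqrt(3)) = -307 - 4*I*sqrt(3)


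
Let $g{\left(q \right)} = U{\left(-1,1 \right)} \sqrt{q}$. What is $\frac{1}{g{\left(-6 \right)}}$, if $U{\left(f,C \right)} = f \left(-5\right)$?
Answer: $- \frac{i \sqrt{6}}{30} \approx - 0.08165 i$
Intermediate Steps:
$U{\left(f,C \right)} = - 5 f$
$g{\left(q \right)} = 5 \sqrt{q}$ ($g{\left(q \right)} = \left(-5\right) \left(-1\right) \sqrt{q} = 5 \sqrt{q}$)
$\frac{1}{g{\left(-6 \right)}} = \frac{1}{5 \sqrt{-6}} = \frac{1}{5 i \sqrt{6}} = - \frac{i \sqrt{6}}{30}$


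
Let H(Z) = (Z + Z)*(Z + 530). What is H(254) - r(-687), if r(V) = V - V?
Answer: 398272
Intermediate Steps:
r(V) = 0
H(Z) = 2*Z*(530 + Z) (H(Z) = (2*Z)*(530 + Z) = 2*Z*(530 + Z))
H(254) - r(-687) = 2*254*(530 + 254) - 1*0 = 2*254*784 + 0 = 398272 + 0 = 398272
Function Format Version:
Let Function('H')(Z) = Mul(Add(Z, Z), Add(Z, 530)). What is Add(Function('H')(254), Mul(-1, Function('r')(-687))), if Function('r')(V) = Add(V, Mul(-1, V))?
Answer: 398272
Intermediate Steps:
Function('r')(V) = 0
Function('H')(Z) = Mul(2, Z, Add(530, Z)) (Function('H')(Z) = Mul(Mul(2, Z), Add(530, Z)) = Mul(2, Z, Add(530, Z)))
Add(Function('H')(254), Mul(-1, Function('r')(-687))) = Add(Mul(2, 254, Add(530, 254)), Mul(-1, 0)) = Add(Mul(2, 254, 784), 0) = Add(398272, 0) = 398272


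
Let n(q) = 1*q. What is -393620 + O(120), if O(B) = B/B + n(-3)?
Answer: -393622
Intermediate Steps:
n(q) = q
O(B) = -2 (O(B) = B/B - 3 = 1 - 3 = -2)
-393620 + O(120) = -393620 - 2 = -393622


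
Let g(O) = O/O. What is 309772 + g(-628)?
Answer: 309773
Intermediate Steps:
g(O) = 1
309772 + g(-628) = 309772 + 1 = 309773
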